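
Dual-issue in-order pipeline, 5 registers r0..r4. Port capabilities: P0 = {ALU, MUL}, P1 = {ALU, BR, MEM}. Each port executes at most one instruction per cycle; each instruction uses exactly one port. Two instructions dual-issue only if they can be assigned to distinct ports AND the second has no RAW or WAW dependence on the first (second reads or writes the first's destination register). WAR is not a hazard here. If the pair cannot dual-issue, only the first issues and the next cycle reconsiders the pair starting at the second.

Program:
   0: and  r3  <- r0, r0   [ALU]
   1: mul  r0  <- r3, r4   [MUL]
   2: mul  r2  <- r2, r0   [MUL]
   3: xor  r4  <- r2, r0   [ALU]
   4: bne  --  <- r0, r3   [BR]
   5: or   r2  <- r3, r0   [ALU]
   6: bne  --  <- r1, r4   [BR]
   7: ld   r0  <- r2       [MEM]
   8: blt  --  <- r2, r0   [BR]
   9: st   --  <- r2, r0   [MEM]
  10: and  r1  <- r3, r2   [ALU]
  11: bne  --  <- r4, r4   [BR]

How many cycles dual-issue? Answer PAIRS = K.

#0 head=0: and i0 RAW r3
#1 head=1: mul i1 no-port MUL/MUL
#2 head=2: mul i2 RAW r2
#3 head=3: xor;bne i3,i4 pair
#4 head=5: or;bne i5,i6 pair
#5 head=7: ld i7 no-port MEM/BR
#6 head=8: blt i8 no-port BR/MEM
#7 head=9: st;and i9,i10 pair
#8 head=11: bne i11 tail

PAIRS = 3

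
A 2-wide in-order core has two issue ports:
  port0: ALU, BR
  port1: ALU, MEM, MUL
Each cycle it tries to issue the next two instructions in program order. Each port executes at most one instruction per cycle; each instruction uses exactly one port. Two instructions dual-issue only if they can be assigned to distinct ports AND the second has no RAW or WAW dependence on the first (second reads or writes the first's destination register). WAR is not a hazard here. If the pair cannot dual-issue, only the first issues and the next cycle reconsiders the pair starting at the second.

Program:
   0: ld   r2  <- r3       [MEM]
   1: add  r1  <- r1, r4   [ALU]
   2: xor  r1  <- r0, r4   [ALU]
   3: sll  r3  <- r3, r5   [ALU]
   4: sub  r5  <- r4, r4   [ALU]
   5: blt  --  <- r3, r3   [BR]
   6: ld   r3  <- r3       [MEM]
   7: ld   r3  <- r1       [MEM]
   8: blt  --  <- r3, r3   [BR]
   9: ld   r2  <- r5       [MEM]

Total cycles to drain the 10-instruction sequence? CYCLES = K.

CYCLES = 6

[0] i0+i1  ld.MEM add.ALU  -- 2-wide
[1] i2+i3  xor.ALU sll.ALU  -- 2-wide
[2] i4+i5  sub.ALU blt.BR  -- 2-wide
[3] i6  ld.MEM  -- no-port MEM/MEM
[4] i7  ld.MEM  -- RAW r3
[5] i8+i9  blt.BR ld.MEM  -- 2-wide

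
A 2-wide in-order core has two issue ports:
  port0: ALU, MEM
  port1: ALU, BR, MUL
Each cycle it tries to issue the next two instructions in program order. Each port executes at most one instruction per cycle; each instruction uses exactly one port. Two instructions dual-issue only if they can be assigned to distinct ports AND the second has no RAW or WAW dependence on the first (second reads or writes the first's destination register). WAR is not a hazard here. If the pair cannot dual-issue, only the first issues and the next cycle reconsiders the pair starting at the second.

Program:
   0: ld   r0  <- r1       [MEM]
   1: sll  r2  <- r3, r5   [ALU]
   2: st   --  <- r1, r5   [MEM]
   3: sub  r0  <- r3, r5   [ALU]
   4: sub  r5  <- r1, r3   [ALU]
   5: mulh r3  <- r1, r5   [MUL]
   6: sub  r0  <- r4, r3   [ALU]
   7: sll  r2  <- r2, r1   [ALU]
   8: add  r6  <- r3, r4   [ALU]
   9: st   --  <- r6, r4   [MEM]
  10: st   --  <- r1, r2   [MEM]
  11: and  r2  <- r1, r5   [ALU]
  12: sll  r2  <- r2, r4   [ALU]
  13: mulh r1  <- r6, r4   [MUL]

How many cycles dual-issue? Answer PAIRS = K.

t=0 i0+i1:ld.MEM sll.ALU ; 2-wide
t=1 i2+i3:st.MEM sub.ALU ; 2-wide
t=2 i4:sub.ALU ; RAW r5
t=3 i5:mulh.MUL ; RAW r3
t=4 i6+i7:sub.ALU sll.ALU ; 2-wide
t=5 i8:add.ALU ; RAW r6
t=6 i9:st.MEM ; no-port MEM/MEM
t=7 i10+i11:st.MEM and.ALU ; 2-wide
t=8 i12+i13:sll.ALU mulh.MUL ; 2-wide

PAIRS = 5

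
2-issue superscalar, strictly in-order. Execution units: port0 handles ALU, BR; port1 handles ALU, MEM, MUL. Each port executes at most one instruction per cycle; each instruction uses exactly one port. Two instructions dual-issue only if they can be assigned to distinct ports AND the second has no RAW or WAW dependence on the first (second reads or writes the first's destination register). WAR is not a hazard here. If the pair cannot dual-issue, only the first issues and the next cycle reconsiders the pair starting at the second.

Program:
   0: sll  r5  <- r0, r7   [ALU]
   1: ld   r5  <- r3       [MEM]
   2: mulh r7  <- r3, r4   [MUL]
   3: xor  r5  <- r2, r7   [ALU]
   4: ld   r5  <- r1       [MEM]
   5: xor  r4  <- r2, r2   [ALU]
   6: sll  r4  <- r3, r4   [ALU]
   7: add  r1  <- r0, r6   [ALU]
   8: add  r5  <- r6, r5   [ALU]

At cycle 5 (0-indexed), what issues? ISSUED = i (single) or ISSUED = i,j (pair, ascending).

ISSUED = 6,7

0. sll @i0  | WAW r5
1. ld @i1  | no-port MEM/MUL
2. mulh @i2  | RAW r7
3. xor @i3  | WAW r5
4. ld+xor @i4&i5  | dual
5. sll+add @i6&i7  | dual
6. add @i8  | tail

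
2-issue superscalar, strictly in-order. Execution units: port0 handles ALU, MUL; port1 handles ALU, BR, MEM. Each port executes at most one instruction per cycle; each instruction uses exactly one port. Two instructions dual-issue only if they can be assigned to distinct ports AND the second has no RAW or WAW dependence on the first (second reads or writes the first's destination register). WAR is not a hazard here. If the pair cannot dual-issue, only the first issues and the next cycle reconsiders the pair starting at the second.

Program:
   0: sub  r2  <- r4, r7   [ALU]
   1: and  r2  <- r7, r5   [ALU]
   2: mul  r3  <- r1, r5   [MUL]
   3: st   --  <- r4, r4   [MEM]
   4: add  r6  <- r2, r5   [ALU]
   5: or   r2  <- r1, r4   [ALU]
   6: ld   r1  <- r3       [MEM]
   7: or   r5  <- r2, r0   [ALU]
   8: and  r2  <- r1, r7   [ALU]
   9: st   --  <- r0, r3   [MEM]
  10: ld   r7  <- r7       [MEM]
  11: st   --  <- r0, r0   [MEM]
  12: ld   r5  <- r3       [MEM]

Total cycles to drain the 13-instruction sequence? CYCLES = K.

[0] i0  sub  -- WAW r2
[1] i1+i2  and/mul  -- pair
[2] i3+i4  st/add  -- pair
[3] i5+i6  or/ld  -- pair
[4] i7+i8  or/and  -- pair
[5] i9  st  -- no-port MEM/MEM
[6] i10  ld  -- no-port MEM/MEM
[7] i11  st  -- no-port MEM/MEM
[8] i12  ld  -- tail

CYCLES = 9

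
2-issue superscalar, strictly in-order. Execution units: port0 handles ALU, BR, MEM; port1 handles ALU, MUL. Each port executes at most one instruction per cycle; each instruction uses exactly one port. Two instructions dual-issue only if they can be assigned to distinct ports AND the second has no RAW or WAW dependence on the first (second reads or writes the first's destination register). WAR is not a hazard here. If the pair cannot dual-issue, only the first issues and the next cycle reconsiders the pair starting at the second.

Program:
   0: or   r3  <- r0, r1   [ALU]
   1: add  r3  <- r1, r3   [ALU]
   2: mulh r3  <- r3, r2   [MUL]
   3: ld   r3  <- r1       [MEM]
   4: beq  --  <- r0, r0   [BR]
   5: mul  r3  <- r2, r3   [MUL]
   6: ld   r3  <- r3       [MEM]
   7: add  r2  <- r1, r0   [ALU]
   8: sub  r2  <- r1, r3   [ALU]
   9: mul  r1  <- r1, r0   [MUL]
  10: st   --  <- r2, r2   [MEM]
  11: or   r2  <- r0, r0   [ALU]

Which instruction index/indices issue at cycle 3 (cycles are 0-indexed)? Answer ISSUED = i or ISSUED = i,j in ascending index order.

ISSUED = 3

  cy0 -> i0 (or) RAW+WAW r3
  cy1 -> i1 (add) RAW+WAW r3
  cy2 -> i2 (mulh) WAW r3
  cy3 -> i3 (ld) no-port MEM/BR
  cy4 -> i4+i5 (beq+mul) pair
  cy5 -> i6+i7 (ld+add) pair
  cy6 -> i8+i9 (sub+mul) pair
  cy7 -> i10+i11 (st+or) pair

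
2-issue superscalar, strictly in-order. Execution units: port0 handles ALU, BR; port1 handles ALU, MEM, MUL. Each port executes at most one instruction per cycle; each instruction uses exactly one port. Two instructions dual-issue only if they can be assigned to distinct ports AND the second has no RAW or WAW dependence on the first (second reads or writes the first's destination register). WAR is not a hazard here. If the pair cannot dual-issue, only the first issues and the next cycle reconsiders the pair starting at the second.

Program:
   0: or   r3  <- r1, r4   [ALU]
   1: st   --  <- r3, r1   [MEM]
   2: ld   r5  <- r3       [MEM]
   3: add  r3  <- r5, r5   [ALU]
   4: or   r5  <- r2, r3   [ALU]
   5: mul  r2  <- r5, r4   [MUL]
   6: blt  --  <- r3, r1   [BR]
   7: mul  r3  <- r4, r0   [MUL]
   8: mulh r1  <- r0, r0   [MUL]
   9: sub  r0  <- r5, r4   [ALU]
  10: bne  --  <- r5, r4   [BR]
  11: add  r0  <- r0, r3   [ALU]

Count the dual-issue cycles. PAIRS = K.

t=0 i0:or.ALU ; RAW r3
t=1 i1:st.MEM ; no-port MEM/MEM
t=2 i2:ld.MEM ; RAW r5
t=3 i3:add.ALU ; RAW r3
t=4 i4:or.ALU ; RAW r5
t=5 i5&i6:mul.MUL;blt.BR ; 2-wide
t=6 i7:mul.MUL ; no-port MUL/MUL
t=7 i8&i9:mulh.MUL;sub.ALU ; 2-wide
t=8 i10&i11:bne.BR;add.ALU ; 2-wide

PAIRS = 3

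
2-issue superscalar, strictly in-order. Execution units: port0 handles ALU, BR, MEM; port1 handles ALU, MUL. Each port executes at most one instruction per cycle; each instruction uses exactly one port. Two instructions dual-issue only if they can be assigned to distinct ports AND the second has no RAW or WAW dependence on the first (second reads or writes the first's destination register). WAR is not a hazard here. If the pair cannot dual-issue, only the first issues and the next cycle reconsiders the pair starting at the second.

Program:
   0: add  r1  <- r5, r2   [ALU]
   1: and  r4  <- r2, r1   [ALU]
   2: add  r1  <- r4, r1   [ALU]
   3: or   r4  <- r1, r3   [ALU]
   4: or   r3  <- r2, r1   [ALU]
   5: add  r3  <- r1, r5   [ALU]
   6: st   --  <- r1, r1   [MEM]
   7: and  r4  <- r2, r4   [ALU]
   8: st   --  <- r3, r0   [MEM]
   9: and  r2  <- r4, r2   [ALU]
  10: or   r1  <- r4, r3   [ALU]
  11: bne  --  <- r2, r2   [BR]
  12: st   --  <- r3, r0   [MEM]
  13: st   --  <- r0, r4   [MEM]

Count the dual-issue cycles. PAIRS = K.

PAIRS = 4

#0 head=0: add.ALU i0 RAW r1
#1 head=1: and.ALU i1 RAW r4
#2 head=2: add.ALU i2 RAW r1
#3 head=3: or.ALU or.ALU i3+i4 2-wide
#4 head=5: add.ALU st.MEM i5+i6 2-wide
#5 head=7: and.ALU st.MEM i7+i8 2-wide
#6 head=9: and.ALU or.ALU i9+i10 2-wide
#7 head=11: bne.BR i11 no-port BR/MEM
#8 head=12: st.MEM i12 no-port MEM/MEM
#9 head=13: st.MEM i13 tail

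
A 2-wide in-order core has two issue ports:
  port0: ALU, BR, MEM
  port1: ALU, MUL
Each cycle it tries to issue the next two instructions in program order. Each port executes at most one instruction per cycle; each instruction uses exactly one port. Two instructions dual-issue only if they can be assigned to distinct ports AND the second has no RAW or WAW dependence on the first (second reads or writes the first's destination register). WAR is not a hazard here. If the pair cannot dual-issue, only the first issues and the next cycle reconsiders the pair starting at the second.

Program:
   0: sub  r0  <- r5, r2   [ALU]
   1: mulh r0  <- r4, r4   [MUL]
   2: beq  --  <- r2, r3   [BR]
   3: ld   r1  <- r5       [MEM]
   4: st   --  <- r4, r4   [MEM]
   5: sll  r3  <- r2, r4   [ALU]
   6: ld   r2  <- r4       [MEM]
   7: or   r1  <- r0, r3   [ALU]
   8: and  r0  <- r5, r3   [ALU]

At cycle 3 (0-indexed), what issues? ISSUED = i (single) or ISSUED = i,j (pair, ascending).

  cy0 -> i0 (sub.ALU) WAW r0
  cy1 -> i1&i2 (mulh.MUL+beq.BR) 2-wide
  cy2 -> i3 (ld.MEM) no-port MEM/MEM
  cy3 -> i4&i5 (st.MEM+sll.ALU) 2-wide
  cy4 -> i6&i7 (ld.MEM+or.ALU) 2-wide
  cy5 -> i8 (and.ALU) tail

ISSUED = 4,5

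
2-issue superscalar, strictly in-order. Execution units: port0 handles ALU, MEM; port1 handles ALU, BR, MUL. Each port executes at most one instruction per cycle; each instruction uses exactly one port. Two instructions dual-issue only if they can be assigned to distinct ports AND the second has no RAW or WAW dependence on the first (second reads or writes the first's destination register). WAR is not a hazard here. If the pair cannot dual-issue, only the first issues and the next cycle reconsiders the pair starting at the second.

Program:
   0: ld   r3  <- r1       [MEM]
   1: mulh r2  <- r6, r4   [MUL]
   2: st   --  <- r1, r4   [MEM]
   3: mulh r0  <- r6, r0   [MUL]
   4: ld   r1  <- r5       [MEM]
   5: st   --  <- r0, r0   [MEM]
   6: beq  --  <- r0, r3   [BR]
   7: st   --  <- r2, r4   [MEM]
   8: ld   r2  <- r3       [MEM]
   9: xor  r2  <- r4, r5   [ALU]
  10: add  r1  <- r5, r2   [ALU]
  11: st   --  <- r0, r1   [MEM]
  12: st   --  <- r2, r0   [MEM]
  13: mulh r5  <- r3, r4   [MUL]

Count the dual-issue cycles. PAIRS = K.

PAIRS = 4

  cy0 -> i0,i1 (ld.MEM+mulh.MUL) 2-wide
  cy1 -> i2,i3 (st.MEM+mulh.MUL) 2-wide
  cy2 -> i4 (ld.MEM) no-port MEM/MEM
  cy3 -> i5,i6 (st.MEM+beq.BR) 2-wide
  cy4 -> i7 (st.MEM) no-port MEM/MEM
  cy5 -> i8 (ld.MEM) WAW r2
  cy6 -> i9 (xor.ALU) RAW r2
  cy7 -> i10 (add.ALU) RAW r1
  cy8 -> i11 (st.MEM) no-port MEM/MEM
  cy9 -> i12,i13 (st.MEM+mulh.MUL) 2-wide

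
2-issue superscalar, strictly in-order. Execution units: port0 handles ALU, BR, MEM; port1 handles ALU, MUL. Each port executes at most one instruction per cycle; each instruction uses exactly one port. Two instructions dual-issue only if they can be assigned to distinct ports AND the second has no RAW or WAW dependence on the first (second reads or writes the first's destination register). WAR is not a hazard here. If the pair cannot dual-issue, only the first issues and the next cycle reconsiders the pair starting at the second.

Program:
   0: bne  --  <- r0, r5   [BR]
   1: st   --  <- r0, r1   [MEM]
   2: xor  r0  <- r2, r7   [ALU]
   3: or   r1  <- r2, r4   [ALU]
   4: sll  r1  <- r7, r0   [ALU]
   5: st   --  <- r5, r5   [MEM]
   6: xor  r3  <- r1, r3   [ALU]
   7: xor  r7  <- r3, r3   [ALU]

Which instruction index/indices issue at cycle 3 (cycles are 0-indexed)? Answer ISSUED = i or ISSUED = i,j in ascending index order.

ISSUED = 4,5

t=0 i0:bne ; no-port BR/MEM
t=1 i1+i2:st;xor ; 2-wide
t=2 i3:or ; WAW r1
t=3 i4+i5:sll;st ; 2-wide
t=4 i6:xor ; RAW r3
t=5 i7:xor ; tail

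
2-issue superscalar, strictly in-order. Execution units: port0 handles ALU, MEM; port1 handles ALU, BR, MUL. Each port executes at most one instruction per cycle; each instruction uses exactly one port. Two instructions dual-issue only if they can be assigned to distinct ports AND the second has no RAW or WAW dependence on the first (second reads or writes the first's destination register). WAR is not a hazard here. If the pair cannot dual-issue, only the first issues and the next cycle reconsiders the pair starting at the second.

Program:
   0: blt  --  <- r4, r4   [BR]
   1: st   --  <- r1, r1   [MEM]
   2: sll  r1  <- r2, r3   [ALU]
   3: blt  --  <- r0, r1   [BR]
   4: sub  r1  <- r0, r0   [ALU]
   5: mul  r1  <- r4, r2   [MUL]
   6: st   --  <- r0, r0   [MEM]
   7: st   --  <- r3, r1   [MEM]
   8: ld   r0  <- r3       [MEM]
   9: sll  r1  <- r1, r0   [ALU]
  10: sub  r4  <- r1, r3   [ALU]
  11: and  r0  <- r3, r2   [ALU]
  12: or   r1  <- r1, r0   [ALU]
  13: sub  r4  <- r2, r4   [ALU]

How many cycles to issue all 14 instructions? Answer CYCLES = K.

CYCLES = 9

t=0 i0,i1:blt/st ; pair
t=1 i2:sll ; RAW r1
t=2 i3,i4:blt/sub ; pair
t=3 i5,i6:mul/st ; pair
t=4 i7:st ; no-port MEM/MEM
t=5 i8:ld ; RAW r0
t=6 i9:sll ; RAW r1
t=7 i10,i11:sub/and ; pair
t=8 i12,i13:or/sub ; pair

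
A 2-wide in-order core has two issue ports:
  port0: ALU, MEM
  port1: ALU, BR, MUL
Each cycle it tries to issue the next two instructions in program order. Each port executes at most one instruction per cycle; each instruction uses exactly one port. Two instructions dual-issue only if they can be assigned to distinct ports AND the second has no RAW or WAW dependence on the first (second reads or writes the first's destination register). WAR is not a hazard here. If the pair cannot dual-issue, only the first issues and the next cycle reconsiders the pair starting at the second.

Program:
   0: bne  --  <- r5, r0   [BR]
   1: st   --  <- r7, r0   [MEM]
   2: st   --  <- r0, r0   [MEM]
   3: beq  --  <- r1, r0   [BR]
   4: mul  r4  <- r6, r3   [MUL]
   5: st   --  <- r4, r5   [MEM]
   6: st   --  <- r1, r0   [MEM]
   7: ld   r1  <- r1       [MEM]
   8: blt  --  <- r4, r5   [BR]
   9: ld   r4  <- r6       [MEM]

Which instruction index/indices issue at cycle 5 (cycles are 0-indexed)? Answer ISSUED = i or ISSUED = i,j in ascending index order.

[0] i0+i1  bne;st  -- dual
[1] i2+i3  st;beq  -- dual
[2] i4  mul  -- RAW r4
[3] i5  st  -- no-port MEM/MEM
[4] i6  st  -- no-port MEM/MEM
[5] i7+i8  ld;blt  -- dual
[6] i9  ld  -- tail

ISSUED = 7,8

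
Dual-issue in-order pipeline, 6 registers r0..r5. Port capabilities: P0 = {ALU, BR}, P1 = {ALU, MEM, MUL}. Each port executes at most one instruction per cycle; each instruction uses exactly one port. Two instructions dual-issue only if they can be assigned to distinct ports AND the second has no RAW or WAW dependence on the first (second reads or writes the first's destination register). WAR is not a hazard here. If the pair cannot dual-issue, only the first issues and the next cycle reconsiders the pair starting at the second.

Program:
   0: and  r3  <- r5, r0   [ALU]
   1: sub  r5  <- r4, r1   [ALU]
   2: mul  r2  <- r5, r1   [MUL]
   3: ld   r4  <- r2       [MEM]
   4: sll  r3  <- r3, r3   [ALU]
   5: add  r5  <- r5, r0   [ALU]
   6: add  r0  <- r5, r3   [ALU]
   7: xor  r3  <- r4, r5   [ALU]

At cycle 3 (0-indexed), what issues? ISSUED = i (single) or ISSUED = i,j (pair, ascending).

[0] i0/i1  and.ALU;sub.ALU  -- dual
[1] i2  mul.MUL  -- no-port MUL/MEM
[2] i3/i4  ld.MEM;sll.ALU  -- dual
[3] i5  add.ALU  -- RAW r5
[4] i6/i7  add.ALU;xor.ALU  -- dual

ISSUED = 5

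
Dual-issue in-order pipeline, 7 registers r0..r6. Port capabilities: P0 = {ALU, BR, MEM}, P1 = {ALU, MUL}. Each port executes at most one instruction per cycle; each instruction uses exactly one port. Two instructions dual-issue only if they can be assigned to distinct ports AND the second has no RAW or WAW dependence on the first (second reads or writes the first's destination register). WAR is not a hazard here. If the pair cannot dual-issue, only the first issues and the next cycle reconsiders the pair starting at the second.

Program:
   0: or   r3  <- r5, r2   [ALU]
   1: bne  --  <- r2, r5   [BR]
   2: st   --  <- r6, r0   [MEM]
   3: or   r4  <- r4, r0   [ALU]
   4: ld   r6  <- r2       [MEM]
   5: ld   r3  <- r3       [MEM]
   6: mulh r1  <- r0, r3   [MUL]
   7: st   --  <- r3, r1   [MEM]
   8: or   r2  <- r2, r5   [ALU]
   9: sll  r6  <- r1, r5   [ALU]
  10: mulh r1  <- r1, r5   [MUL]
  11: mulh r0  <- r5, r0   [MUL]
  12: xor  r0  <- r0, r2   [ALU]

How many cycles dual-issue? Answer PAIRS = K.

PAIRS = 4

#0 head=0: or+bne i0+i1 2-wide
#1 head=2: st+or i2+i3 2-wide
#2 head=4: ld i4 no-port MEM/MEM
#3 head=5: ld i5 RAW r3
#4 head=6: mulh i6 RAW r1
#5 head=7: st+or i7+i8 2-wide
#6 head=9: sll+mulh i9+i10 2-wide
#7 head=11: mulh i11 RAW+WAW r0
#8 head=12: xor i12 tail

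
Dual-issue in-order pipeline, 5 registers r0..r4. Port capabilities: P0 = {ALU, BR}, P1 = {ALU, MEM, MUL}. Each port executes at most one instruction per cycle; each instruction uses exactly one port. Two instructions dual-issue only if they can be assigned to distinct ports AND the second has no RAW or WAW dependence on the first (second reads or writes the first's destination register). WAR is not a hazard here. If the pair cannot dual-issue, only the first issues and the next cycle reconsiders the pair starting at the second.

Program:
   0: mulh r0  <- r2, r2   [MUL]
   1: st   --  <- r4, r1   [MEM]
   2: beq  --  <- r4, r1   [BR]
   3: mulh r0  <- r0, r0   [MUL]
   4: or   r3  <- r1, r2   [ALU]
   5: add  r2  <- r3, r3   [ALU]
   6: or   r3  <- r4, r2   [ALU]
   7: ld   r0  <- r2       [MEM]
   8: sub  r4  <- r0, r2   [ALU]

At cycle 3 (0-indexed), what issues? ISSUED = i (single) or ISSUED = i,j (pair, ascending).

t=0 i0:mulh ; no-port MUL/MEM
t=1 i1,i2:st;beq ; pair
t=2 i3,i4:mulh;or ; pair
t=3 i5:add ; RAW r2
t=4 i6,i7:or;ld ; pair
t=5 i8:sub ; tail

ISSUED = 5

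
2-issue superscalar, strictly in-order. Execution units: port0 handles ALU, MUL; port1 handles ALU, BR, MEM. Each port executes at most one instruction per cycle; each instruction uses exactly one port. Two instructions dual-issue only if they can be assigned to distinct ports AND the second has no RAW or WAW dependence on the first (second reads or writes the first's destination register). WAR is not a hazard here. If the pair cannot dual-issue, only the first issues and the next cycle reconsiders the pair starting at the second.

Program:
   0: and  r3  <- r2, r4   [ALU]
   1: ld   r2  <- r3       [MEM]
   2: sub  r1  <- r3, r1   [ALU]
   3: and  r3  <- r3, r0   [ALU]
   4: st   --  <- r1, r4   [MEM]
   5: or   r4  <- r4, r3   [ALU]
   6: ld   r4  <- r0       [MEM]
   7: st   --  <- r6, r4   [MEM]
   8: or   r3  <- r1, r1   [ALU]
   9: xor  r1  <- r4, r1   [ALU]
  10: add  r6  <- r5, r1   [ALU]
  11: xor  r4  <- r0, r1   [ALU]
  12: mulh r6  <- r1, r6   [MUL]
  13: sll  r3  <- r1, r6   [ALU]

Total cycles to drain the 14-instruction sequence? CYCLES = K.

c0: i0 and.ALU  RAW r3
c1: i1/i2 ld.MEM sub.ALU  dual
c2: i3/i4 and.ALU st.MEM  dual
c3: i5 or.ALU  WAW r4
c4: i6 ld.MEM  no-port MEM/MEM
c5: i7/i8 st.MEM or.ALU  dual
c6: i9 xor.ALU  RAW r1
c7: i10/i11 add.ALU xor.ALU  dual
c8: i12 mulh.MUL  RAW r6
c9: i13 sll.ALU  tail

CYCLES = 10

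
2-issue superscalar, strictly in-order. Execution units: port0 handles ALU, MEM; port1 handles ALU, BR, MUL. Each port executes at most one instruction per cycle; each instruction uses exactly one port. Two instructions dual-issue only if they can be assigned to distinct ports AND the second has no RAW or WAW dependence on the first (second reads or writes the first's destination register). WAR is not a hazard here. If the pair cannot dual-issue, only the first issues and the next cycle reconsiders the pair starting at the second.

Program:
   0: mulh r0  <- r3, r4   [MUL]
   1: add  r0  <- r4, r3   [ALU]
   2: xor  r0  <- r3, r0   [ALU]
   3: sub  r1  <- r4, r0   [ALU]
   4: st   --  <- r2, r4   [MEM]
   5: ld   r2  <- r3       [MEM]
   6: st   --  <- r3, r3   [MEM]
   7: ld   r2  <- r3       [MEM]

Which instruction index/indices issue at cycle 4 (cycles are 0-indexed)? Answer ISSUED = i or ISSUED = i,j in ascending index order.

t=0 i0:mulh.MUL ; WAW r0
t=1 i1:add.ALU ; RAW+WAW r0
t=2 i2:xor.ALU ; RAW r0
t=3 i3&i4:sub.ALU+st.MEM ; 2-wide
t=4 i5:ld.MEM ; no-port MEM/MEM
t=5 i6:st.MEM ; no-port MEM/MEM
t=6 i7:ld.MEM ; tail

ISSUED = 5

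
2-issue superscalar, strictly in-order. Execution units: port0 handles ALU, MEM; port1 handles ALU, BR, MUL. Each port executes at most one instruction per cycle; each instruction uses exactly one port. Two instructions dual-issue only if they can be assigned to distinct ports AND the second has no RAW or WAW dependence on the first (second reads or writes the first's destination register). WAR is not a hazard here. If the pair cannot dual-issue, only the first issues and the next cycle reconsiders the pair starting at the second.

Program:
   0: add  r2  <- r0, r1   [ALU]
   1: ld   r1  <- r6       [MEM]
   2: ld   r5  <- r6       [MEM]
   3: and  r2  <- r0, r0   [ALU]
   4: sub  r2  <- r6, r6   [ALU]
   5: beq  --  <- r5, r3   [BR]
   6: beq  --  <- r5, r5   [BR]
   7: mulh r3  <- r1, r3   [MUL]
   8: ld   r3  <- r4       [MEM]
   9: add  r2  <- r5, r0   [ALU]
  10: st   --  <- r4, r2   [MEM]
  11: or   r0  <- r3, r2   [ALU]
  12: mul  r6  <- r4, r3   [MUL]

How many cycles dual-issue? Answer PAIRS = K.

PAIRS = 5

  cy0 -> i0+i1 (add.ALU ld.MEM) pair
  cy1 -> i2+i3 (ld.MEM and.ALU) pair
  cy2 -> i4+i5 (sub.ALU beq.BR) pair
  cy3 -> i6 (beq.BR) no-port BR/MUL
  cy4 -> i7 (mulh.MUL) WAW r3
  cy5 -> i8+i9 (ld.MEM add.ALU) pair
  cy6 -> i10+i11 (st.MEM or.ALU) pair
  cy7 -> i12 (mul.MUL) tail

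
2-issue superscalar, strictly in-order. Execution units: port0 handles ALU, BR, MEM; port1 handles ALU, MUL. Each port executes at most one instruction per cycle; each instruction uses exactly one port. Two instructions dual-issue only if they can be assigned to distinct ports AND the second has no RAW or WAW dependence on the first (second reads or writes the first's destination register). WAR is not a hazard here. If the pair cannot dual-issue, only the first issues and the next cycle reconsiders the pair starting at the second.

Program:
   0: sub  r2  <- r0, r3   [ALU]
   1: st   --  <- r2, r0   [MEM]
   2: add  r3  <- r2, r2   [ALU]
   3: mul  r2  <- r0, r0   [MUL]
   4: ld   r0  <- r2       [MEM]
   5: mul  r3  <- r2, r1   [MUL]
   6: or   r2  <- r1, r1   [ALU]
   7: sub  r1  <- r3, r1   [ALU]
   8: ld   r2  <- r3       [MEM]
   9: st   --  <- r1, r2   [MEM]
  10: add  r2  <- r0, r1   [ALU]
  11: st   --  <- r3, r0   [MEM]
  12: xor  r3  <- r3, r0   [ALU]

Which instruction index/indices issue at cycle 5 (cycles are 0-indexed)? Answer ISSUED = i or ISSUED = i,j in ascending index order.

  cy0 -> i0 (sub.ALU) RAW r2
  cy1 -> i1/i2 (st.MEM/add.ALU) dual
  cy2 -> i3 (mul.MUL) RAW r2
  cy3 -> i4/i5 (ld.MEM/mul.MUL) dual
  cy4 -> i6/i7 (or.ALU/sub.ALU) dual
  cy5 -> i8 (ld.MEM) no-port MEM/MEM
  cy6 -> i9/i10 (st.MEM/add.ALU) dual
  cy7 -> i11/i12 (st.MEM/xor.ALU) dual

ISSUED = 8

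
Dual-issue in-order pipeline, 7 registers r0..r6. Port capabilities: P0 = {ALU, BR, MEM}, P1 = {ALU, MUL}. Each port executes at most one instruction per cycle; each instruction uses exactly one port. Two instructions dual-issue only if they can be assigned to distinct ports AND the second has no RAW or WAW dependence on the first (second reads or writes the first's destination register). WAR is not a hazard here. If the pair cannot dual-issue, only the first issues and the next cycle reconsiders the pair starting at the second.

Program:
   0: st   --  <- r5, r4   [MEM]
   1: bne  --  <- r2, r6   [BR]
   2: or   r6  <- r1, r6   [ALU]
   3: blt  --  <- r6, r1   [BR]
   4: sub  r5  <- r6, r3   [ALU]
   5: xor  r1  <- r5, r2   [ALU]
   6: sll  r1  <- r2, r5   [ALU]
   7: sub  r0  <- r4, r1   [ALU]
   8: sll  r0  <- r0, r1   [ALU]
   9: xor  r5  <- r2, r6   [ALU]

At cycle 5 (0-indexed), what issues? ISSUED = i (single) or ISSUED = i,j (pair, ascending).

[0] i0  st.MEM  -- no-port MEM/BR
[1] i1+i2  bne.BR+or.ALU  -- 2-wide
[2] i3+i4  blt.BR+sub.ALU  -- 2-wide
[3] i5  xor.ALU  -- WAW r1
[4] i6  sll.ALU  -- RAW r1
[5] i7  sub.ALU  -- RAW+WAW r0
[6] i8+i9  sll.ALU+xor.ALU  -- 2-wide

ISSUED = 7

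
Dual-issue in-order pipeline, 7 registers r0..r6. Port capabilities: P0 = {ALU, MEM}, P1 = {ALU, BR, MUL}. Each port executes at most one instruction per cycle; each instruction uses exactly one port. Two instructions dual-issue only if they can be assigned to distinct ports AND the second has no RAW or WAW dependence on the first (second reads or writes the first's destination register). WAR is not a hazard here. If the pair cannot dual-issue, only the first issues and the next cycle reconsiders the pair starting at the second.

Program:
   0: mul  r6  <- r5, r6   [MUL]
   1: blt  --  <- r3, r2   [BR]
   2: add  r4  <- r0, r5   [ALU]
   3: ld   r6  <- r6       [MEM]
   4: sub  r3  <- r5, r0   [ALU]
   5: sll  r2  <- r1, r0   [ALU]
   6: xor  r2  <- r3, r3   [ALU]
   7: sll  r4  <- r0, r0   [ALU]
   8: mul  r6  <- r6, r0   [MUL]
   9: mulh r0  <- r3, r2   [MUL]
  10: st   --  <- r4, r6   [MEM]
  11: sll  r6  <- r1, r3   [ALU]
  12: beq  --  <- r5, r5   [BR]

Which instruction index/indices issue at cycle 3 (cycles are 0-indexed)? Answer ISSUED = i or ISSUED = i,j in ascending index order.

  cy0 -> i0 (mul.MUL) no-port MUL/BR
  cy1 -> i1&i2 (blt.BR;add.ALU) pair
  cy2 -> i3&i4 (ld.MEM;sub.ALU) pair
  cy3 -> i5 (sll.ALU) WAW r2
  cy4 -> i6&i7 (xor.ALU;sll.ALU) pair
  cy5 -> i8 (mul.MUL) no-port MUL/MUL
  cy6 -> i9&i10 (mulh.MUL;st.MEM) pair
  cy7 -> i11&i12 (sll.ALU;beq.BR) pair

ISSUED = 5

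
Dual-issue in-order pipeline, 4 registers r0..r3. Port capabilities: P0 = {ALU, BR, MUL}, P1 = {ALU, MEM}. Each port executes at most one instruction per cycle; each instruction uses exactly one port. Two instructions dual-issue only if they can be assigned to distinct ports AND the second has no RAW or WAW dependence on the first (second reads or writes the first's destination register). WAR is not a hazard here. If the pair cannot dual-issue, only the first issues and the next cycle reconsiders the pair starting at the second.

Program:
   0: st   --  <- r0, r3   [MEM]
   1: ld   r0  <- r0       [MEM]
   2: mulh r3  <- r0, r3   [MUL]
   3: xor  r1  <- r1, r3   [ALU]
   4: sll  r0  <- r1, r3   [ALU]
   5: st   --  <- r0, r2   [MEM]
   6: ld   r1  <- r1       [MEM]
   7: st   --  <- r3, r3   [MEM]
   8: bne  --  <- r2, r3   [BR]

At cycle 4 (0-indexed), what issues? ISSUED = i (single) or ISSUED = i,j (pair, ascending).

ISSUED = 4

0. st @i0  | no-port MEM/MEM
1. ld @i1  | RAW r0
2. mulh @i2  | RAW r3
3. xor @i3  | RAW r1
4. sll @i4  | RAW r0
5. st @i5  | no-port MEM/MEM
6. ld @i6  | no-port MEM/MEM
7. st bne @i7/i8  | dual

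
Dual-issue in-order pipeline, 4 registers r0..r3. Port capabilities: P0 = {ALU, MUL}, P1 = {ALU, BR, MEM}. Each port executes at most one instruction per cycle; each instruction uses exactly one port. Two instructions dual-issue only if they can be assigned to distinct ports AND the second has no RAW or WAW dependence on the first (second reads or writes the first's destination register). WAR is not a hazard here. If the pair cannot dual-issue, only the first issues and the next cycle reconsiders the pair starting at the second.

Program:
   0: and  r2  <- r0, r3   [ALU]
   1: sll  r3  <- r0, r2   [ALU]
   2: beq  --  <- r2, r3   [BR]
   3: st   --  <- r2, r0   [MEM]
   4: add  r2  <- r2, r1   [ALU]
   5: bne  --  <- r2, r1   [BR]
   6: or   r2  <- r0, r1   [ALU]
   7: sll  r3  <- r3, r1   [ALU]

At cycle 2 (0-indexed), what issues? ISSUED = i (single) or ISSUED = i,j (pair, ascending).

t=0 i0:and ; RAW r2
t=1 i1:sll ; RAW r3
t=2 i2:beq ; no-port BR/MEM
t=3 i3/i4:st;add ; 2-wide
t=4 i5/i6:bne;or ; 2-wide
t=5 i7:sll ; tail

ISSUED = 2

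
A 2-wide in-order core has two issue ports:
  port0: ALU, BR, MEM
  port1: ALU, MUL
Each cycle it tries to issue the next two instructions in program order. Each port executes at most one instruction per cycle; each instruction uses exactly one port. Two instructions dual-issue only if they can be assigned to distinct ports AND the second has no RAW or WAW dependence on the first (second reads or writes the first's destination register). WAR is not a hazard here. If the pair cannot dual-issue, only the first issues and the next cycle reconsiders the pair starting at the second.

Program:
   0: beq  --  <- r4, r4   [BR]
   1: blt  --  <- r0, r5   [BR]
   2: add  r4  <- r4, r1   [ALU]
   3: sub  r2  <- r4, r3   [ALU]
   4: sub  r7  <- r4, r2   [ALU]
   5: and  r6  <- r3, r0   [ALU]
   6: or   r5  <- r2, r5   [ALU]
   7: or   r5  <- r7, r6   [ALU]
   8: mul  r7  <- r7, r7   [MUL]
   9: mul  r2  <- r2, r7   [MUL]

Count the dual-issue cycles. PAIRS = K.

c0: i0 beq  no-port BR/BR
c1: i1&i2 blt+add  2-wide
c2: i3 sub  RAW r2
c3: i4&i5 sub+and  2-wide
c4: i6 or  WAW r5
c5: i7&i8 or+mul  2-wide
c6: i9 mul  tail

PAIRS = 3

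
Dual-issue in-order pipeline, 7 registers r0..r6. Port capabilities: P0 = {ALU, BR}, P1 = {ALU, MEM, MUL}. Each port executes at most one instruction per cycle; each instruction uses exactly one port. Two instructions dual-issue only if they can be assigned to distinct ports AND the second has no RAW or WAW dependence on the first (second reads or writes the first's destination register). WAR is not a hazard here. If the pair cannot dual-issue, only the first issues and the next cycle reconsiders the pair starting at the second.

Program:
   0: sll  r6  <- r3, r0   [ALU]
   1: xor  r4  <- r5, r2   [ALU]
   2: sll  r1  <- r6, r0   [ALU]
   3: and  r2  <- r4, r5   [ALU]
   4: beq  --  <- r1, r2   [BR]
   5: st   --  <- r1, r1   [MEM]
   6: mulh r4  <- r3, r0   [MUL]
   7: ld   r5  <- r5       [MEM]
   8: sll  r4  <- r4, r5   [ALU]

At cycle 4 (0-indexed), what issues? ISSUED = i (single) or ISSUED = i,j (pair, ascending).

ISSUED = 7

c0: i0&i1 sll.ALU+xor.ALU  2-wide
c1: i2&i3 sll.ALU+and.ALU  2-wide
c2: i4&i5 beq.BR+st.MEM  2-wide
c3: i6 mulh.MUL  no-port MUL/MEM
c4: i7 ld.MEM  RAW r5
c5: i8 sll.ALU  tail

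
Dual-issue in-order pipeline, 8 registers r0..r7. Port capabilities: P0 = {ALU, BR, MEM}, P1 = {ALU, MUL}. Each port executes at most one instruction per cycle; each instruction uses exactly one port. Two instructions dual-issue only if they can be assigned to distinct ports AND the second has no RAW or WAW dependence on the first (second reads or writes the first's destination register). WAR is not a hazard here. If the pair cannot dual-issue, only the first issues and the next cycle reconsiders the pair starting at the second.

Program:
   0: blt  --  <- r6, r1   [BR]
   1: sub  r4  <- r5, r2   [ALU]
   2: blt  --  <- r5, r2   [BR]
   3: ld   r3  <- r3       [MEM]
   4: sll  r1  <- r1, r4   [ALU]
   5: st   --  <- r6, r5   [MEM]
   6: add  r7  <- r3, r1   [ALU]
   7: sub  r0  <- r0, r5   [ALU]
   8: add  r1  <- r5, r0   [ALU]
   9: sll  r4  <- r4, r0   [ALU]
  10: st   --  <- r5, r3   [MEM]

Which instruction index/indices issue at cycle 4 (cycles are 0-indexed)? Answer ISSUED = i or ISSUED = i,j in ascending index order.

  cy0 -> i0,i1 (blt.BR;sub.ALU) 2-wide
  cy1 -> i2 (blt.BR) no-port BR/MEM
  cy2 -> i3,i4 (ld.MEM;sll.ALU) 2-wide
  cy3 -> i5,i6 (st.MEM;add.ALU) 2-wide
  cy4 -> i7 (sub.ALU) RAW r0
  cy5 -> i8,i9 (add.ALU;sll.ALU) 2-wide
  cy6 -> i10 (st.MEM) tail

ISSUED = 7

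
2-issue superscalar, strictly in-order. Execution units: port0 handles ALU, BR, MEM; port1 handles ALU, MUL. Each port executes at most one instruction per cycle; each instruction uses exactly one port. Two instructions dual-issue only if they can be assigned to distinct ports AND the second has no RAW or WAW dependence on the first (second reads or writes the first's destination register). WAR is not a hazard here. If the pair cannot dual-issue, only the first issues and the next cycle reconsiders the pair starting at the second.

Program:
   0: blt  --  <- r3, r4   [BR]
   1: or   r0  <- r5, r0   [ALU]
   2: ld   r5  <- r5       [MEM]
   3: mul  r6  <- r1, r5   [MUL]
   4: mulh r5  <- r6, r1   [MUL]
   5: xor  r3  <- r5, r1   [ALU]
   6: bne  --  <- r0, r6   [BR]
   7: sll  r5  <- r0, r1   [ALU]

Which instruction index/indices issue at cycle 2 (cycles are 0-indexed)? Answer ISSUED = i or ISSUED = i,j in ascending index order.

ISSUED = 3

#0 head=0: blt or i0,i1 pair
#1 head=2: ld i2 RAW r5
#2 head=3: mul i3 no-port MUL/MUL
#3 head=4: mulh i4 RAW r5
#4 head=5: xor bne i5,i6 pair
#5 head=7: sll i7 tail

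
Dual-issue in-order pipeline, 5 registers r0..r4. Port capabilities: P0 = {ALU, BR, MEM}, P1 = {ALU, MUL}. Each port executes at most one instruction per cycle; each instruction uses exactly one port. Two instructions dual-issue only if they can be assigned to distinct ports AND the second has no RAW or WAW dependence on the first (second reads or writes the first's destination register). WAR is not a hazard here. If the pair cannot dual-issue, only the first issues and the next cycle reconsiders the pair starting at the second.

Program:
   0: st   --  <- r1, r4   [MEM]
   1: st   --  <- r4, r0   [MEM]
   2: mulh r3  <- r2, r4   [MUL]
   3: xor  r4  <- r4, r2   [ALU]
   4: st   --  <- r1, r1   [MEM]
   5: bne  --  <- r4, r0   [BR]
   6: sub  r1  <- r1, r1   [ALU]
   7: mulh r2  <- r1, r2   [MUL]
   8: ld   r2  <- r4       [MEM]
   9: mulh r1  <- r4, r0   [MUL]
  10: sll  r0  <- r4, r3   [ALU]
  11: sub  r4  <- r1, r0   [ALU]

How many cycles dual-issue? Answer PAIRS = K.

PAIRS = 4

0. st.MEM @i0  | no-port MEM/MEM
1. st.MEM mulh.MUL @i1&i2  | dual
2. xor.ALU st.MEM @i3&i4  | dual
3. bne.BR sub.ALU @i5&i6  | dual
4. mulh.MUL @i7  | WAW r2
5. ld.MEM mulh.MUL @i8&i9  | dual
6. sll.ALU @i10  | RAW r0
7. sub.ALU @i11  | tail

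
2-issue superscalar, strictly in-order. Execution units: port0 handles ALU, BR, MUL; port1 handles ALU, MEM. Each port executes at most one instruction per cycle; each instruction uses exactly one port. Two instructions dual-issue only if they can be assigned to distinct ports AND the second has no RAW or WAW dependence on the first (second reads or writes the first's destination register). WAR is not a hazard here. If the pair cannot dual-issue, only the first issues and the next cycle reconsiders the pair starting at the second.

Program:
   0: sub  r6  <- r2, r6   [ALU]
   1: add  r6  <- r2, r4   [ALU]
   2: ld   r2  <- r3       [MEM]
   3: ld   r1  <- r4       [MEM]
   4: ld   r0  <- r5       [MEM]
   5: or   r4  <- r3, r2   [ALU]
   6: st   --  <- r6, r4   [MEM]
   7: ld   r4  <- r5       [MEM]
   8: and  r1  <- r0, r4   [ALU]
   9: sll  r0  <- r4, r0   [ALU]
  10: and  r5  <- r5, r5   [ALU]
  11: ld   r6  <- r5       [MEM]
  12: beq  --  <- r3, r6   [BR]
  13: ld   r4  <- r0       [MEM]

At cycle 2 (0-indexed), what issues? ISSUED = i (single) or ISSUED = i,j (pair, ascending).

ISSUED = 3

  cy0 -> i0 (sub) WAW r6
  cy1 -> i1/i2 (add;ld) dual
  cy2 -> i3 (ld) no-port MEM/MEM
  cy3 -> i4/i5 (ld;or) dual
  cy4 -> i6 (st) no-port MEM/MEM
  cy5 -> i7 (ld) RAW r4
  cy6 -> i8/i9 (and;sll) dual
  cy7 -> i10 (and) RAW r5
  cy8 -> i11 (ld) RAW r6
  cy9 -> i12/i13 (beq;ld) dual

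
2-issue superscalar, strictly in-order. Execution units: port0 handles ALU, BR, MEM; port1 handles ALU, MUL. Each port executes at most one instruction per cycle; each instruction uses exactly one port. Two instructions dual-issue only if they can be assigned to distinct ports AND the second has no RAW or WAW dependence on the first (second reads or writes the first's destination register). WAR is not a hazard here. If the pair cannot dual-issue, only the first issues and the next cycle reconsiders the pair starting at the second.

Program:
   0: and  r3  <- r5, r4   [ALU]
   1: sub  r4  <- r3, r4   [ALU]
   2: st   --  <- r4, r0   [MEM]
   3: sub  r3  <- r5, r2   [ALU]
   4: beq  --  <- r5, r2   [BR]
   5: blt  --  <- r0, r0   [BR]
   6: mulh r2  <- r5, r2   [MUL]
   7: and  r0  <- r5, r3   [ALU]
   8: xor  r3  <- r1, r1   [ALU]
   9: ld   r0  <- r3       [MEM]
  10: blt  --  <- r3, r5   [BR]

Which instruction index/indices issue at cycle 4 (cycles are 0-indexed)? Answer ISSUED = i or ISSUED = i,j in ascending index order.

[0] i0  and  -- RAW r3
[1] i1  sub  -- RAW r4
[2] i2&i3  st+sub  -- 2-wide
[3] i4  beq  -- no-port BR/BR
[4] i5&i6  blt+mulh  -- 2-wide
[5] i7&i8  and+xor  -- 2-wide
[6] i9  ld  -- no-port MEM/BR
[7] i10  blt  -- tail

ISSUED = 5,6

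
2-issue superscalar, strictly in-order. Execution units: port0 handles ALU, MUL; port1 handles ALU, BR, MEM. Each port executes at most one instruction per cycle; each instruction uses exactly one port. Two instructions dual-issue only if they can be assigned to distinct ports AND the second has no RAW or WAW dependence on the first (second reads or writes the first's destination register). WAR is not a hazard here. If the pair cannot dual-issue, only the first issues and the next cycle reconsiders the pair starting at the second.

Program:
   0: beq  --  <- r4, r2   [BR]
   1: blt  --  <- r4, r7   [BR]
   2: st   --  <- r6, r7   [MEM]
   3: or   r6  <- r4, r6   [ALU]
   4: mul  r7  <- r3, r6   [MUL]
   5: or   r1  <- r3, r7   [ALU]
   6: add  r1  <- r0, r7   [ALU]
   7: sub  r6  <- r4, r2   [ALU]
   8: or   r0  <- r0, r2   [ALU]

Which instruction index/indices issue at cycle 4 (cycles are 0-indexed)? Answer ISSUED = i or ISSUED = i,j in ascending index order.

#0 head=0: beq.BR i0 no-port BR/BR
#1 head=1: blt.BR i1 no-port BR/MEM
#2 head=2: st.MEM or.ALU i2&i3 dual
#3 head=4: mul.MUL i4 RAW r7
#4 head=5: or.ALU i5 WAW r1
#5 head=6: add.ALU sub.ALU i6&i7 dual
#6 head=8: or.ALU i8 tail

ISSUED = 5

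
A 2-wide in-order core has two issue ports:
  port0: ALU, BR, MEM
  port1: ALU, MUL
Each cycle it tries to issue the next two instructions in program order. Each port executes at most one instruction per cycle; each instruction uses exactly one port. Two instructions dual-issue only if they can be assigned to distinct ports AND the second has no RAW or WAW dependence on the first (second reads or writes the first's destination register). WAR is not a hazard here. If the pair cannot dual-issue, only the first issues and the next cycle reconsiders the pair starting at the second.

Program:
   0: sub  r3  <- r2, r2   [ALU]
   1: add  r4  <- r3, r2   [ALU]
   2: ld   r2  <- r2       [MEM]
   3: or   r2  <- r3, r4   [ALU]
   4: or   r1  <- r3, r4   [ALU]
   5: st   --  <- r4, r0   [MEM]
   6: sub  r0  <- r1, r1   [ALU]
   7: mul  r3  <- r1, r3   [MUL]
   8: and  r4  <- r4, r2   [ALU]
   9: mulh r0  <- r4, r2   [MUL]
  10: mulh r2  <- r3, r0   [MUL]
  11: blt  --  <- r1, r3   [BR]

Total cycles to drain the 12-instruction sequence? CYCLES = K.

c0: i0 sub.ALU  RAW r3
c1: i1&i2 add.ALU+ld.MEM  dual
c2: i3&i4 or.ALU+or.ALU  dual
c3: i5&i6 st.MEM+sub.ALU  dual
c4: i7&i8 mul.MUL+and.ALU  dual
c5: i9 mulh.MUL  no-port MUL/MUL
c6: i10&i11 mulh.MUL+blt.BR  dual

CYCLES = 7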